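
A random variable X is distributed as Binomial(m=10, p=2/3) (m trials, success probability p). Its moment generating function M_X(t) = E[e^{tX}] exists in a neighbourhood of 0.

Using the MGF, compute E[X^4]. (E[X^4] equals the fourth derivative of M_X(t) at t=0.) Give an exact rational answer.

E[X^4] = d^4M/dt^4 |_{t=0} = 23060/9

M_X(t) = (2*e^(t)/3 + 1/3)^10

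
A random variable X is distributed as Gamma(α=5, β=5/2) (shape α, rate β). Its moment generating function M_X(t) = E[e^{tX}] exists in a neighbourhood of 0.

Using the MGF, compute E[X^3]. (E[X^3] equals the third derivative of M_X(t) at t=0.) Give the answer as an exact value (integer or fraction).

E[X^3] = D^3[M](0) = 336/25

M_X(t) = 3125/(32*(5/2 - t)^5)
D^3[M](t) = 5250000/(256*t^8 - 5120*t^7 + 44800*t^6 - 224000*t^5 + 700000*t^4 - 1400000*t^3 + 1750000*t^2 - 1250000*t + 390625)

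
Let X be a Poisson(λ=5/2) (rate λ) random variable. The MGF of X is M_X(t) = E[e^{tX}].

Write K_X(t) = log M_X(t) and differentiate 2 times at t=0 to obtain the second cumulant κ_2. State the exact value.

κ_2 = d^2K/dt^2 |_{t=0} = 5/2

M_X(t) = e^(5*e^(t)/2 - 5/2)
K_X(t) = log M_X(t) = 5*e^(t)/2 - 5/2
dK/dt = 5*e^(t)/2
d^2K/dt^2 = 5*e^(t)/2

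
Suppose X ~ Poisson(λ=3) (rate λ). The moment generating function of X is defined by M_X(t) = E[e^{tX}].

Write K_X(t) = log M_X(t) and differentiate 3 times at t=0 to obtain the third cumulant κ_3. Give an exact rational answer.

M_X(t) = e^(3*e^(t) - 3)
K_X(t) = log M_X(t) = 3*e^(t) - 3
dK/dt = 3*e^(t)
d^2K/dt^2 = 3*e^(t)
d^3K/dt^3 = 3*e^(t)

κ_3 = d^3K/dt^3 |_{t=0} = 3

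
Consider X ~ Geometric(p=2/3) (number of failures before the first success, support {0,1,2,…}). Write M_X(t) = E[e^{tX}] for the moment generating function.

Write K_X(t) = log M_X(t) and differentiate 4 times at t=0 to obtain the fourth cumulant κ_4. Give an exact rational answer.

M_X(t) = 2/(3*(1 - e^(t)/3))
K_X(t) = log M_X(t) = -log(1 - e^(t)/3) - log(3) + log(2)
K′(t) = -e^(t)/(e^(t) - 3)
K′′(t) = 3*e^(t)/(e^(2*t) - 6*e^(t) + 9)
K′′′(t) = (-3*e^(2*t) - 9*e^(t))/(e^(3*t) - 9*e^(2*t) + 27*e^(t) - 27)
K′′′′(t) = (3*e^(3*t) + 36*e^(2*t) + 27*e^(t))/(e^(4*t) - 12*e^(3*t) + 54*e^(2*t) - 108*e^(t) + 81)

κ_4 = K′′′′(0) = 33/8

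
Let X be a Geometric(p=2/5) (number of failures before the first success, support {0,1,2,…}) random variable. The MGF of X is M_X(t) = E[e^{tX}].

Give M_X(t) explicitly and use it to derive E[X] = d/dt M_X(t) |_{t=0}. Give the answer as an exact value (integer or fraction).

E[X] = M′(0) = 3/2

M_X(t) = 2/(5*(1 - 3*e^(t)/5))
M′(t) = 6*e^(t)/(9*e^(2*t) - 30*e^(t) + 25)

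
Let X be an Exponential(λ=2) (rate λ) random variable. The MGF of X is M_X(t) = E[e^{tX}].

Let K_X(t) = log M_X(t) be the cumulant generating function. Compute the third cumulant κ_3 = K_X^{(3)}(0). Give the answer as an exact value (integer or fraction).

M_X(t) = 2/(2 - t)
K_X(t) = log M_X(t) = -log(2 - t) + log(2)
dK/dt = -1/(t - 2)
d^2K/dt^2 = 1/(t^2 - 4*t + 4)
d^3K/dt^3 = -2/(t^3 - 6*t^2 + 12*t - 8)

κ_3 = d^3K/dt^3 |_{t=0} = 1/4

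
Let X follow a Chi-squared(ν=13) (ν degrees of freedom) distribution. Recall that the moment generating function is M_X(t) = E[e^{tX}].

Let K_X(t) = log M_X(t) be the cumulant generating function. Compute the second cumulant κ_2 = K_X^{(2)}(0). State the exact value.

M_X(t) = (1 - 2*t)^(-13/2)
K_X(t) = log M_X(t) = -13*log(1 - 2*t)/2
D^2[K](t) = 26/(4*t^2 - 4*t + 1)

κ_2 = D^2[K](0) = 26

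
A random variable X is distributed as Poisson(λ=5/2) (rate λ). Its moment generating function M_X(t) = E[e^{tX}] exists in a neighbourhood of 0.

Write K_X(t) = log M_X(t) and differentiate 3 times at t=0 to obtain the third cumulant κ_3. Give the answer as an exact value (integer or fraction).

M_X(t) = e^(5*e^(t)/2 - 5/2)
K_X(t) = log M_X(t) = 5*e^(t)/2 - 5/2
dK/dt = 5*e^(t)/2
d^2K/dt^2 = 5*e^(t)/2
d^3K/dt^3 = 5*e^(t)/2

κ_3 = d^3K/dt^3 |_{t=0} = 5/2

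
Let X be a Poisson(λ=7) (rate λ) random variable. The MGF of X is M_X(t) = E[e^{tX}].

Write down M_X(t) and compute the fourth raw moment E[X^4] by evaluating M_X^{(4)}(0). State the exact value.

E[X^4] = D^4[M](0) = 4809

M_X(t) = e^(7*e^(t) - 7)
D^4[M](t) = (2401*e^(4*t)*e^(7*e^(t)) + 2058*e^(3*t)*e^(7*e^(t)) + 343*e^(2*t)*e^(7*e^(t)) + 7*e^(t)*e^(7*e^(t)))*e^(-7)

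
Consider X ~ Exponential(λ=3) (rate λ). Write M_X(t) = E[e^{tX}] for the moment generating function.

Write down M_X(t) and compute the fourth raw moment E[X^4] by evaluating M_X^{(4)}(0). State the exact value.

E[X^4] = d^4M/dt^4 |_{t=0} = 8/27

M_X(t) = 3/(3 - t)
dM/dt = 3/(t^2 - 6*t + 9)
d^2M/dt^2 = -6/(t^3 - 9*t^2 + 27*t - 27)
d^3M/dt^3 = 18/(t^4 - 12*t^3 + 54*t^2 - 108*t + 81)
d^4M/dt^4 = -72/(t^5 - 15*t^4 + 90*t^3 - 270*t^2 + 405*t - 243)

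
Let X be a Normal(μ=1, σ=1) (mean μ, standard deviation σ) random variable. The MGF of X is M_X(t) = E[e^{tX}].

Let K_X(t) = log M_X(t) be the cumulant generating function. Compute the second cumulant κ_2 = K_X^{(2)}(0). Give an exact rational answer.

κ_2 = d^2K/dt^2 |_{t=0} = 1

M_X(t) = e^(t^2/2 + t)
K_X(t) = log M_X(t) = t^2/2 + t
dK/dt = t + 1
d^2K/dt^2 = 1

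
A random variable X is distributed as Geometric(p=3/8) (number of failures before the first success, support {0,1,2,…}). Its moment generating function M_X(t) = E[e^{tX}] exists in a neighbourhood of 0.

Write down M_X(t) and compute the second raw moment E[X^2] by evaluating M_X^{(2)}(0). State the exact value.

M_X(t) = 3/(8*(1 - 5*e^(t)/8))
D^2[M](t) = (-75*e^(2*t) - 120*e^(t))/(125*e^(3*t) - 600*e^(2*t) + 960*e^(t) - 512)

E[X^2] = D^2[M](0) = 65/9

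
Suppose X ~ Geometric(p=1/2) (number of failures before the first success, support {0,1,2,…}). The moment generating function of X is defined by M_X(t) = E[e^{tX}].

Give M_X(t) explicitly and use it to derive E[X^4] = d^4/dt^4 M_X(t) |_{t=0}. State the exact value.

E[X^4] = M^(4)(0) = 75

M_X(t) = 1/(2*(1 - e^(t)/2))
M^(4)(t) = (-e^(4*t) - 22*e^(3*t) - 44*e^(2*t) - 8*e^(t))/(e^(5*t) - 10*e^(4*t) + 40*e^(3*t) - 80*e^(2*t) + 80*e^(t) - 32)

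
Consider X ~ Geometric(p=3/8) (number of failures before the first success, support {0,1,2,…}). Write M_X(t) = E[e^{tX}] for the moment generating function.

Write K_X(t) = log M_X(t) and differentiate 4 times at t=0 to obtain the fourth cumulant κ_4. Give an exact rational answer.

κ_4 = D^4[K](0) = 3320/27

M_X(t) = 3/(8*(1 - 5*e^(t)/8))
K_X(t) = log M_X(t) = -log(1 - 5*e^(t)/8) - 3*log(2) + log(3)
D^4[K](t) = (1000*e^(3*t) + 6400*e^(2*t) + 2560*e^(t))/(625*e^(4*t) - 4000*e^(3*t) + 9600*e^(2*t) - 10240*e^(t) + 4096)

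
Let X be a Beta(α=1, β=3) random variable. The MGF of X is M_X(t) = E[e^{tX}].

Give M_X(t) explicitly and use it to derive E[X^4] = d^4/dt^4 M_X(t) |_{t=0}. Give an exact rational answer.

M_X(t) = ₁F₁(1; 4; t)
dM/dt = ₁F₁(2; 5; t)/4
d^2M/dt^2 = ₁F₁(3; 6; t)/10
d^3M/dt^3 = ₁F₁(4; 7; t)/20
d^4M/dt^4 = ₁F₁(5; 8; t)/35

E[X^4] = d^4M/dt^4 |_{t=0} = 1/35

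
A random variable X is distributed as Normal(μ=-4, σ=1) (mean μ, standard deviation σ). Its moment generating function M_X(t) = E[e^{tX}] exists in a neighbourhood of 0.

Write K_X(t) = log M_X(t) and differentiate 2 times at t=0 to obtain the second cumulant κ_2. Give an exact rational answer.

κ_2 = d^2K/dt^2 |_{t=0} = 1

M_X(t) = e^(t^2/2 - 4*t)
K_X(t) = log M_X(t) = t^2/2 - 4*t
dK/dt = t - 4
d^2K/dt^2 = 1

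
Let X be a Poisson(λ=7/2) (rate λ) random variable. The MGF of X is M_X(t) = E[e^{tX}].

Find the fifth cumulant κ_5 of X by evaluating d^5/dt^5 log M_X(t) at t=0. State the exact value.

M_X(t) = e^(7*e^(t)/2 - 7/2)
K_X(t) = log M_X(t) = 7*e^(t)/2 - 7/2
dK/dt = 7*e^(t)/2
d^2K/dt^2 = 7*e^(t)/2
d^3K/dt^3 = 7*e^(t)/2
d^4K/dt^4 = 7*e^(t)/2
d^5K/dt^5 = 7*e^(t)/2

κ_5 = d^5K/dt^5 |_{t=0} = 7/2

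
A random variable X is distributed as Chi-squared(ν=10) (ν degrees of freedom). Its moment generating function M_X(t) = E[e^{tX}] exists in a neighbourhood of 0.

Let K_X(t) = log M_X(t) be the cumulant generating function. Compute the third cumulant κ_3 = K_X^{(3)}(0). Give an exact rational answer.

κ_3 = d^3K/dt^3 |_{t=0} = 80

M_X(t) = (1 - 2*t)^(-5)
K_X(t) = log M_X(t) = -5*log(1 - 2*t)
dK/dt = -10/(2*t - 1)
d^2K/dt^2 = 20/(4*t^2 - 4*t + 1)
d^3K/dt^3 = -80/(8*t^3 - 12*t^2 + 6*t - 1)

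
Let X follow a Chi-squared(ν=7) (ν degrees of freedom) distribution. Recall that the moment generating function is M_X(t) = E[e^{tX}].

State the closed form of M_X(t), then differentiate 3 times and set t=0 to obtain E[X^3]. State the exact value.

M_X(t) = (1 - 2*t)^(-7/2)
M^(3)(t) = 693/(64*t^6*√(1 - 2*t) - 192*t^5*√(1 - 2*t) + 240*t^4*√(1 - 2*t) - 160*t^3*√(1 - 2*t) + 60*t^2*√(1 - 2*t) - 12*t*√(1 - 2*t) + √(1 - 2*t))

E[X^3] = M^(3)(0) = 693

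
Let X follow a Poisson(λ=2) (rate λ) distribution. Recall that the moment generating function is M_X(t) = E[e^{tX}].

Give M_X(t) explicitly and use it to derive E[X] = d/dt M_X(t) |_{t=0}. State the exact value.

M_X(t) = e^(2*e^(t) - 2)
M^(1)(t) = 2*e^(-2)*e^(t)*e^(2*e^(t))

E[X] = M^(1)(0) = 2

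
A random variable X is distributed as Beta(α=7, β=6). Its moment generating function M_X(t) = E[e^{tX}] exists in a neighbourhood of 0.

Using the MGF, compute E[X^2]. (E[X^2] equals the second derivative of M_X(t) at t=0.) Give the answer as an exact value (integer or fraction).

E[X^2] = M^(2)(0) = 4/13

M_X(t) = ₁F₁(7; 13; t)
M^(2)(t) = 4*₁F₁(9; 15; t)/13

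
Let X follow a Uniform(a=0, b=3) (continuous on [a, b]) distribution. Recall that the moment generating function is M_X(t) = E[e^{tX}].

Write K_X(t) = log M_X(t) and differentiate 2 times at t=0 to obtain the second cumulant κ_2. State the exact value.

M_X(t) = (e^(3*t) - 1)/(3*t)
K_X(t) = log M_X(t) = -log(t) + log(e^(3*t) - 1) - log(3)
K^(2)(t) = (-9*t^2*e^(3*t) + e^(6*t) - 2*e^(3*t) + 1)/(t^2*e^(6*t) - 2*t^2*e^(3*t) + t^2)

κ_2 = K^(2)(0) = 3/4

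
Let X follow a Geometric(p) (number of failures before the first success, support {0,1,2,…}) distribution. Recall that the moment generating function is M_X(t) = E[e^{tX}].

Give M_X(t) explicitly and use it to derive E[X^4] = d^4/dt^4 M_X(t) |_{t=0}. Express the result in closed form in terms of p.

E[X^4] = D^4[M](0) = 1 - 15/p + 50/p^2 - 60/p^3 + 24/p^4

M_X(t) = p/(-(1 - p)*e^(t) + 1)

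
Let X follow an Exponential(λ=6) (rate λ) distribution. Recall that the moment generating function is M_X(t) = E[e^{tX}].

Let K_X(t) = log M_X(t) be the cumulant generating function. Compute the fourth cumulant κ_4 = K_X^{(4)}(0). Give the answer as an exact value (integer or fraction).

M_X(t) = 6/(6 - t)
K_X(t) = log M_X(t) = -log(6 - t) + log(6)
K^(4)(t) = 6/(t^4 - 24*t^3 + 216*t^2 - 864*t + 1296)

κ_4 = K^(4)(0) = 1/216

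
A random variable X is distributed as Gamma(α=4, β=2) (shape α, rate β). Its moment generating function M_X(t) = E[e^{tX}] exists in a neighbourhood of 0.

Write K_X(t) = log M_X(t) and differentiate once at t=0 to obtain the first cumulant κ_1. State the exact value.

κ_1 = K^(1)(0) = 2

M_X(t) = 16/(2 - t)^4
K_X(t) = log M_X(t) = -4*log(2 - t) + 4*log(2)
K^(1)(t) = -4/(t - 2)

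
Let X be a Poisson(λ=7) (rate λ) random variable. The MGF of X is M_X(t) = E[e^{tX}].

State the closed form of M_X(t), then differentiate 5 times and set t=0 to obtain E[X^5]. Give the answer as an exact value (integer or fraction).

E[X^5] = M′′′′′(0) = 50134

M_X(t) = e^(7*e^(t) - 7)
M′(t) = 7*e^(-7)*e^(t)*e^(7*e^(t))
M′′(t) = (49*e^(2*t)*e^(7*e^(t)) + 7*e^(t)*e^(7*e^(t)))*e^(-7)
M′′′(t) = (343*e^(3*t)*e^(7*e^(t)) + 147*e^(2*t)*e^(7*e^(t)) + 7*e^(t)*e^(7*e^(t)))*e^(-7)
M′′′′(t) = (2401*e^(4*t)*e^(7*e^(t)) + 2058*e^(3*t)*e^(7*e^(t)) + 343*e^(2*t)*e^(7*e^(t)) + 7*e^(t)*e^(7*e^(t)))*e^(-7)
M′′′′′(t) = (16807*e^(5*t)*e^(7*e^(t)) + 24010*e^(4*t)*e^(7*e^(t)) + 8575*e^(3*t)*e^(7*e^(t)) + 735*e^(2*t)*e^(7*e^(t)) + 7*e^(t)*e^(7*e^(t)))*e^(-7)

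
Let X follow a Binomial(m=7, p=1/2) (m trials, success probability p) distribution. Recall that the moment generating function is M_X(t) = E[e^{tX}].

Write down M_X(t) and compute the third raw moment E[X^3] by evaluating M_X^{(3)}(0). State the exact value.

M_X(t) = (e^(t)/2 + 1/2)^7
M′(t) = 7*e^(7*t)/128 + 21*e^(6*t)/64 + 105*e^(5*t)/128 + 35*e^(4*t)/32 + 105*e^(3*t)/128 + 21*e^(2*t)/64 + 7*e^(t)/128
M′′(t) = 49*e^(7*t)/128 + 63*e^(6*t)/32 + 525*e^(5*t)/128 + 35*e^(4*t)/8 + 315*e^(3*t)/128 + 21*e^(2*t)/32 + 7*e^(t)/128
M′′′(t) = 343*e^(7*t)/128 + 189*e^(6*t)/16 + 2625*e^(5*t)/128 + 35*e^(4*t)/2 + 945*e^(3*t)/128 + 21*e^(2*t)/16 + 7*e^(t)/128

E[X^3] = M′′′(0) = 245/4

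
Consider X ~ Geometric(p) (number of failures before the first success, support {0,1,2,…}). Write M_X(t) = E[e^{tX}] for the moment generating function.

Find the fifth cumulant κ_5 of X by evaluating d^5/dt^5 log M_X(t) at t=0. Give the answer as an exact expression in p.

κ_5 = d^5K/dt^5 |_{t=0} = (p^4 - 15*p^3 + 50*p^2 - 60*p + 24)/p^5

M_X(t) = p/(-(1 - p)*e^(t) + 1)
K_X(t) = log M_X(t) = log(p) - log(-(1 - p)*e^(t) + 1)
dK/dt = (-p*e^(t) + e^(t))/(p*e^(t) - e^(t) + 1)
d^2K/dt^2 = (-p*e^(t) + e^(t))/(p^2*e^(2*t) - 2*p*e^(2*t) + 2*p*e^(t) + e^(2*t) - 2*e^(t) + 1)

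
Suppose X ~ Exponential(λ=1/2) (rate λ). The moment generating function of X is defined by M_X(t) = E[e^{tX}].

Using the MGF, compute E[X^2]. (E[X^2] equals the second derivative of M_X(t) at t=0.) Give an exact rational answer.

M_X(t) = 1/(2*(1/2 - t))
M^(2)(t) = -8/(8*t^3 - 12*t^2 + 6*t - 1)

E[X^2] = M^(2)(0) = 8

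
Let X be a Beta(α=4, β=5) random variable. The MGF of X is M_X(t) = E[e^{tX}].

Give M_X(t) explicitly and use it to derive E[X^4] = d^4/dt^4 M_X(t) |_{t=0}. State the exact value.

E[X^4] = D^4[M](0) = 7/99

M_X(t) = ₁F₁(4; 9; t)
D^4[M](t) = 7*₁F₁(8; 13; t)/99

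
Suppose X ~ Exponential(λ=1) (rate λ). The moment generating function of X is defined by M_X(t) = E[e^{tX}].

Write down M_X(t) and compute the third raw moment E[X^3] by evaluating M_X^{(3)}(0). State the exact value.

M_X(t) = 1/(1 - t)
dM/dt = 1/(t^2 - 2*t + 1)
d^2M/dt^2 = -2/(t^3 - 3*t^2 + 3*t - 1)
d^3M/dt^3 = 6/(t^4 - 4*t^3 + 6*t^2 - 4*t + 1)

E[X^3] = d^3M/dt^3 |_{t=0} = 6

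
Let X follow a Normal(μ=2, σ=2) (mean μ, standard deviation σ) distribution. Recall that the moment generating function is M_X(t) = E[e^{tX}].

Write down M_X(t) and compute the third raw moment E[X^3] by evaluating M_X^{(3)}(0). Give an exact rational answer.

E[X^3] = M′′′(0) = 32

M_X(t) = e^(2*t^2 + 2*t)
M′(t) = 4*t*e^(2*t)*e^(2*t^2) + 2*e^(2*t)*e^(2*t^2)
M′′(t) = 16*t^2*e^(2*t)*e^(2*t^2) + 16*t*e^(2*t)*e^(2*t^2) + 8*e^(2*t)*e^(2*t^2)
M′′′(t) = 64*t^3*e^(2*t)*e^(2*t^2) + 96*t^2*e^(2*t)*e^(2*t^2) + 96*t*e^(2*t)*e^(2*t^2) + 32*e^(2*t)*e^(2*t^2)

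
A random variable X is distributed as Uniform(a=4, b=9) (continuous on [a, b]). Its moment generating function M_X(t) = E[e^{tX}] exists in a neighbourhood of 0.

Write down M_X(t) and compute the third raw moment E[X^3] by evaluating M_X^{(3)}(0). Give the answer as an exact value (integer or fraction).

E[X^3] = M′′′(0) = 1261/4

M_X(t) = (e^(9*t) - e^(4*t))/(5*t)
M′(t) = (9*t*e^(9*t) - 4*t*e^(4*t) - e^(9*t) + e^(4*t))/(5*t^2)
M′′(t) = (81*t^2*e^(9*t) - 16*t^2*e^(4*t) - 18*t*e^(9*t) + 8*t*e^(4*t) + 2*e^(9*t) - 2*e^(4*t))/(5*t^3)
M′′′(t) = (729*t^3*e^(9*t) - 64*t^3*e^(4*t) - 243*t^2*e^(9*t) + 48*t^2*e^(4*t) + 54*t*e^(9*t) - 24*t*e^(4*t) - 6*e^(9*t) + 6*e^(4*t))/(5*t^4)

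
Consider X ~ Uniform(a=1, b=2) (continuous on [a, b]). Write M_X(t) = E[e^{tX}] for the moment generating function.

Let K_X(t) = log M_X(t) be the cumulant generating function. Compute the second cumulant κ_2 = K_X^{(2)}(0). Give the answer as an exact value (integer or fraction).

M_X(t) = (e^(2*t) - e^(t))/t
K_X(t) = log M_X(t) = -log(t) + log(e^(2*t) - e^(t))
K′(t) = (2*t*e^(t) - t - e^(t) + 1)/(t*e^(t) - t)
K′′(t) = (-t^2*e^(t) + e^(2*t) - 2*e^(t) + 1)/(t^2*e^(2*t) - 2*t^2*e^(t) + t^2)

κ_2 = K′′(0) = 1/12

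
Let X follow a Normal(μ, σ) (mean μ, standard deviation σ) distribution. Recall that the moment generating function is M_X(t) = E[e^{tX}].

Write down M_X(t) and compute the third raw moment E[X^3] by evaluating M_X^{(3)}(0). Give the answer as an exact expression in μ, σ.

M_X(t) = e^(μ*t + σ^2*t^2/2)
M′(t) = μ*e^(μ*t)*e^(σ^2*t^2/2) + σ^2*t*e^(μ*t)*e^(σ^2*t^2/2)
M′′(t) = μ^2*e^(μ*t)*e^(σ^2*t^2/2) + 2*μ*σ^2*t*e^(μ*t)*e^(σ^2*t^2/2) + σ^4*t^2*e^(μ*t)*e^(σ^2*t^2/2) + σ^2*e^(μ*t)*e^(σ^2*t^2/2)

E[X^3] = M′′′(0) = μ*(μ^2 + 3*σ^2)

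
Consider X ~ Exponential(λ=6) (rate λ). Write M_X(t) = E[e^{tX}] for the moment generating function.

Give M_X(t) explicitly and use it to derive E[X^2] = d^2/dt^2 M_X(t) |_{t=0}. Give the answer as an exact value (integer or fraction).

M_X(t) = 6/(6 - t)
D^2[M](t) = -12/(t^3 - 18*t^2 + 108*t - 216)

E[X^2] = D^2[M](0) = 1/18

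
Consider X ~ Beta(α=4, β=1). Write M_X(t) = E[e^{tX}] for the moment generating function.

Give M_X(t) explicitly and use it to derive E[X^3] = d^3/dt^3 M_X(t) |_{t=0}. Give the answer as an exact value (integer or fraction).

M_X(t) = ₁F₁(4; 5; t)
D^3[M](t) = 4*₁F₁(7; 8; t)/7

E[X^3] = D^3[M](0) = 4/7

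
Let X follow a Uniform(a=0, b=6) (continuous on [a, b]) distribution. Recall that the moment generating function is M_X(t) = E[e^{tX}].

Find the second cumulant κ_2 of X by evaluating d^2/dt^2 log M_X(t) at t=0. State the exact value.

κ_2 = D^2[K](0) = 3

M_X(t) = (e^(6*t) - 1)/(6*t)
K_X(t) = log M_X(t) = -log(t) + log(e^(6*t) - 1) - log(6)
D^2[K](t) = (-36*t^2*e^(6*t) + e^(12*t) - 2*e^(6*t) + 1)/(t^2*e^(12*t) - 2*t^2*e^(6*t) + t^2)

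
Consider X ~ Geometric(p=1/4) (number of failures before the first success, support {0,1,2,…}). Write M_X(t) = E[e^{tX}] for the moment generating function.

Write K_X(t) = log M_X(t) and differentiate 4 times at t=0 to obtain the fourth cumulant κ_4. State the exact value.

M_X(t) = 1/(4*(1 - 3*e^(t)/4))
K_X(t) = log M_X(t) = -log(1 - 3*e^(t)/4) - 2*log(2)
D^4[K](t) = (108*e^(3*t) + 576*e^(2*t) + 192*e^(t))/(81*e^(4*t) - 432*e^(3*t) + 864*e^(2*t) - 768*e^(t) + 256)

κ_4 = D^4[K](0) = 876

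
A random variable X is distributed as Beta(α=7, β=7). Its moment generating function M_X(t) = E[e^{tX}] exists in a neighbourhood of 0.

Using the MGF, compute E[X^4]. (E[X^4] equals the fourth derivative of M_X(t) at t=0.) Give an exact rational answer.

E[X^4] = M′′′′(0) = 3/34

M_X(t) = ₁F₁(7; 14; t)
M′(t) = ₁F₁(8; 15; t)/2
M′′(t) = 4*₁F₁(9; 16; t)/15
M′′′(t) = 3*₁F₁(10; 17; t)/20
M′′′′(t) = 3*₁F₁(11; 18; t)/34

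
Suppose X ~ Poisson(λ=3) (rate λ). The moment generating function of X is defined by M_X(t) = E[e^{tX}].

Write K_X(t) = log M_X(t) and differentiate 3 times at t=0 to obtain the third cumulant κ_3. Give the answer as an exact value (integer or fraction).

κ_3 = K^(3)(0) = 3

M_X(t) = e^(3*e^(t) - 3)
K_X(t) = log M_X(t) = 3*e^(t) - 3
K^(3)(t) = 3*e^(t)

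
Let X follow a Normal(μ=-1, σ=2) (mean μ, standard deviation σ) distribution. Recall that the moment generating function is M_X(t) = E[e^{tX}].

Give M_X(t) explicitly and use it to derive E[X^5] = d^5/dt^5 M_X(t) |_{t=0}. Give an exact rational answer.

E[X^5] = d^5M/dt^5 |_{t=0} = -281

M_X(t) = e^(2*t^2 - t)
dM/dt = 4*t*e^(-t)*e^(2*t^2) - e^(-t)*e^(2*t^2)
d^2M/dt^2 = (16*t^2*e^(2*t^2) - 8*t*e^(2*t^2) + 5*e^(2*t^2))*e^(-t)
d^3M/dt^3 = (64*t^3*e^(2*t^2) - 48*t^2*e^(2*t^2) + 60*t*e^(2*t^2) - 13*e^(2*t^2))*e^(-t)
d^4M/dt^4 = (256*t^4*e^(2*t^2) - 256*t^3*e^(2*t^2) + 480*t^2*e^(2*t^2) - 208*t*e^(2*t^2) + 73*e^(2*t^2))*e^(-t)
d^5M/dt^5 = (1024*t^5*e^(2*t^2) - 1280*t^4*e^(2*t^2) + 3200*t^3*e^(2*t^2) - 2080*t^2*e^(2*t^2) + 1460*t*e^(2*t^2) - 281*e^(2*t^2))*e^(-t)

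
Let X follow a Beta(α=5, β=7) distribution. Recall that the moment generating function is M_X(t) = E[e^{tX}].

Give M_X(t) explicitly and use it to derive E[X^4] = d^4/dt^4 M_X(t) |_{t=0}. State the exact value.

M_X(t) = ₁F₁(5; 12; t)
M′(t) = 5*₁F₁(6; 13; t)/12
M′′(t) = 5*₁F₁(7; 14; t)/26
M′′′(t) = 5*₁F₁(8; 15; t)/52
M′′′′(t) = 2*₁F₁(9; 16; t)/39

E[X^4] = M′′′′(0) = 2/39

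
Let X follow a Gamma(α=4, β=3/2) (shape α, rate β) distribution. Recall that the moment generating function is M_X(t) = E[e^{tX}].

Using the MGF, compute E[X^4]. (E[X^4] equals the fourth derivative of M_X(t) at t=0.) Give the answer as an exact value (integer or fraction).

E[X^4] = M′′′′(0) = 4480/27

M_X(t) = 81/(16*(3/2 - t)^4)
M′(t) = -648/(32*t^5 - 240*t^4 + 720*t^3 - 1080*t^2 + 810*t - 243)
M′′(t) = 6480/(64*t^6 - 576*t^5 + 2160*t^4 - 4320*t^3 + 4860*t^2 - 2916*t + 729)
M′′′(t) = -77760/(128*t^7 - 1344*t^6 + 6048*t^5 - 15120*t^4 + 22680*t^3 - 20412*t^2 + 10206*t - 2187)
M′′′′(t) = 1088640/(256*t^8 - 3072*t^7 + 16128*t^6 - 48384*t^5 + 90720*t^4 - 108864*t^3 + 81648*t^2 - 34992*t + 6561)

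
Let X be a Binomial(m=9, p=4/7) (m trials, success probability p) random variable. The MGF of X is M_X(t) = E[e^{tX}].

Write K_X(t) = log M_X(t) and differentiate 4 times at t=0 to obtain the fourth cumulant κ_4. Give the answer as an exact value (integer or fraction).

M_X(t) = (4*e^(t)/7 + 3/7)^9
K_X(t) = log M_X(t) = 9*log(4*e^(t)/7 + 3/7)
K′(t) = 36*e^(t)/(4*e^(t) + 3)
K′′(t) = 108*e^(t)/(16*e^(2*t) + 24*e^(t) + 9)
K′′′(t) = (-432*e^(2*t) + 324*e^(t))/(64*e^(3*t) + 144*e^(2*t) + 108*e^(t) + 27)
K′′′′(t) = (1728*e^(3*t) - 5184*e^(2*t) + 972*e^(t))/(256*e^(4*t) + 768*e^(3*t) + 864*e^(2*t) + 432*e^(t) + 81)

κ_4 = K′′′′(0) = -2484/2401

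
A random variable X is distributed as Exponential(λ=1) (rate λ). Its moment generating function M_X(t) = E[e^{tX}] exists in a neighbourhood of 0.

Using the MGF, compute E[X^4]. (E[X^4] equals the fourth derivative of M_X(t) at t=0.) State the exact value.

E[X^4] = M′′′′(0) = 24

M_X(t) = 1/(1 - t)
M′(t) = 1/(t^2 - 2*t + 1)
M′′(t) = -2/(t^3 - 3*t^2 + 3*t - 1)
M′′′(t) = 6/(t^4 - 4*t^3 + 6*t^2 - 4*t + 1)
M′′′′(t) = -24/(t^5 - 5*t^4 + 10*t^3 - 10*t^2 + 5*t - 1)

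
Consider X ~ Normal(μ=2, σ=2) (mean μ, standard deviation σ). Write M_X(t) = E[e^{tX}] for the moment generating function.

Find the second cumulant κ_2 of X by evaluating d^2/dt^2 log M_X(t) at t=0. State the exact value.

M_X(t) = e^(2*t^2 + 2*t)
K_X(t) = log M_X(t) = 2*t^2 + 2*t
dK/dt = 4*t + 2
d^2K/dt^2 = 4

κ_2 = d^2K/dt^2 |_{t=0} = 4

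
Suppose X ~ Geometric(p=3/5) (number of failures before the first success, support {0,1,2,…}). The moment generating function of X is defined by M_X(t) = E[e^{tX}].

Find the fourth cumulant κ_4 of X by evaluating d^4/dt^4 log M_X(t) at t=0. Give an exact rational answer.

M_X(t) = 3/(5*(1 - 2*e^(t)/5))
K_X(t) = log M_X(t) = -log(1 - 2*e^(t)/5) - log(5) + log(3)
D^4[K](t) = (40*e^(3*t) + 400*e^(2*t) + 250*e^(t))/(16*e^(4*t) - 160*e^(3*t) + 600*e^(2*t) - 1000*e^(t) + 625)

κ_4 = D^4[K](0) = 230/27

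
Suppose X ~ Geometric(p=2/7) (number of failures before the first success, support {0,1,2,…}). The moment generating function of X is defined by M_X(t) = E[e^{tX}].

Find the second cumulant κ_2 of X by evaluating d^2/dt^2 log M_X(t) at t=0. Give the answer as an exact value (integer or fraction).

κ_2 = K′′(0) = 35/4

M_X(t) = 2/(7*(1 - 5*e^(t)/7))
K_X(t) = log M_X(t) = -log(1 - 5*e^(t)/7) - log(7) + log(2)
K′(t) = -5*e^(t)/(5*e^(t) - 7)
K′′(t) = 35*e^(t)/(25*e^(2*t) - 70*e^(t) + 49)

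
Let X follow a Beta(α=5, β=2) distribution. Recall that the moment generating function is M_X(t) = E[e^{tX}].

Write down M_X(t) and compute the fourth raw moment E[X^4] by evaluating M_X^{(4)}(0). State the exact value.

E[X^4] = M′′′′(0) = 1/3

M_X(t) = ₁F₁(5; 7; t)
M′(t) = 5*₁F₁(6; 8; t)/7
M′′(t) = 15*₁F₁(7; 9; t)/28
M′′′(t) = 5*₁F₁(8; 10; t)/12
M′′′′(t) = ₁F₁(9; 11; t)/3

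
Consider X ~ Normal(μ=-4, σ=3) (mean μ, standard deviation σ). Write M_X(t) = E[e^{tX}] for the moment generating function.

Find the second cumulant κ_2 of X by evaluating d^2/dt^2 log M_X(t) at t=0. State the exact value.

κ_2 = d^2K/dt^2 |_{t=0} = 9

M_X(t) = e^(9*t^2/2 - 4*t)
K_X(t) = log M_X(t) = 9*t^2/2 - 4*t
dK/dt = 9*t - 4
d^2K/dt^2 = 9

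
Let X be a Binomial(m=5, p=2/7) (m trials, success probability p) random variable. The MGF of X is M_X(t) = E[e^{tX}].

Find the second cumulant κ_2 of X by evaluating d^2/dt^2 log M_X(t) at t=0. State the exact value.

M_X(t) = (2*e^(t)/7 + 5/7)^5
K_X(t) = log M_X(t) = 5*log(2*e^(t)/7 + 5/7)
K′(t) = 10*e^(t)/(2*e^(t) + 5)
K′′(t) = 50*e^(t)/(4*e^(2*t) + 20*e^(t) + 25)

κ_2 = K′′(0) = 50/49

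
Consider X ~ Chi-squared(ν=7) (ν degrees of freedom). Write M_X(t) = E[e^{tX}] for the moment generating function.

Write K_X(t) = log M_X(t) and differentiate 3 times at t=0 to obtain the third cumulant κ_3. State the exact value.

M_X(t) = (1 - 2*t)^(-7/2)
K_X(t) = log M_X(t) = -7*log(1 - 2*t)/2
dK/dt = -7/(2*t - 1)
d^2K/dt^2 = 14/(4*t^2 - 4*t + 1)
d^3K/dt^3 = -56/(8*t^3 - 12*t^2 + 6*t - 1)

κ_3 = d^3K/dt^3 |_{t=0} = 56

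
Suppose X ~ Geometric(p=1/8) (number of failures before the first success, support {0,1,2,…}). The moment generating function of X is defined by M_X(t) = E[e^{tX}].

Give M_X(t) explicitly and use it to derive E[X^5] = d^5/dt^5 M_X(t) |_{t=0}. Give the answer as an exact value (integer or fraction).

M_X(t) = 1/(8*(1 - 7*e^(t)/8))
dM/dt = 7*e^(t)/(49*e^(2*t) - 112*e^(t) + 64)
d^2M/dt^2 = (-49*e^(2*t) - 56*e^(t))/(343*e^(3*t) - 1176*e^(2*t) + 1344*e^(t) - 512)
d^3M/dt^3 = (343*e^(3*t) + 1568*e^(2*t) + 448*e^(t))/(2401*e^(4*t) - 10976*e^(3*t) + 18816*e^(2*t) - 14336*e^(t) + 4096)
d^4M/dt^4 = (-2401*e^(4*t) - 30184*e^(3*t) - 34496*e^(2*t) - 3584*e^(t))/(16807*e^(5*t) - 96040*e^(4*t) + 219520*e^(3*t) - 250880*e^(2*t) + 143360*e^(t) - 32768)

E[X^5] = d^5M/dt^5 |_{t=0} = 2646007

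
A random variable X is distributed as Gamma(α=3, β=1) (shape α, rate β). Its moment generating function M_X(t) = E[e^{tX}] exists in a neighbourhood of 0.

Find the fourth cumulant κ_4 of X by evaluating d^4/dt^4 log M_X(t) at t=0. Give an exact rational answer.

κ_4 = D^4[K](0) = 18

M_X(t) = (1 - t)^(-3)
K_X(t) = log M_X(t) = -3*log(1 - t)
D^4[K](t) = 18/(t^4 - 4*t^3 + 6*t^2 - 4*t + 1)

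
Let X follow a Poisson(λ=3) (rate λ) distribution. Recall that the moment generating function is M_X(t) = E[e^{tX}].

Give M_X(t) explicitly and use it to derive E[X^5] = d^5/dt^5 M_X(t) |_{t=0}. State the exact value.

E[X^5] = D^5[M](0) = 1866

M_X(t) = e^(3*e^(t) - 3)
D^5[M](t) = (243*e^(5*t)*e^(3*e^(t)) + 810*e^(4*t)*e^(3*e^(t)) + 675*e^(3*t)*e^(3*e^(t)) + 135*e^(2*t)*e^(3*e^(t)) + 3*e^(t)*e^(3*e^(t)))*e^(-3)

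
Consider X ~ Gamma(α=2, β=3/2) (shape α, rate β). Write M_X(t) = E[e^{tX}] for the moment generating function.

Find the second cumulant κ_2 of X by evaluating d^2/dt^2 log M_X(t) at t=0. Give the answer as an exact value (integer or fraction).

M_X(t) = 9/(4*(3/2 - t)^2)
K_X(t) = log M_X(t) = -2*log(3/2 - t) - 2*log(2) + 2*log(3)
K′(t) = -4/(2*t - 3)
K′′(t) = 8/(4*t^2 - 12*t + 9)

κ_2 = K′′(0) = 8/9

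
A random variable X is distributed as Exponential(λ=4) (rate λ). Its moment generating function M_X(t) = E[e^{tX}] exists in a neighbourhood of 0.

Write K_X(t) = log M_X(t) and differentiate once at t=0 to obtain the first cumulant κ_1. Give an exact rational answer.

κ_1 = K^(1)(0) = 1/4

M_X(t) = 4/(4 - t)
K_X(t) = log M_X(t) = -log(4 - t) + 2*log(2)
K^(1)(t) = -1/(t - 4)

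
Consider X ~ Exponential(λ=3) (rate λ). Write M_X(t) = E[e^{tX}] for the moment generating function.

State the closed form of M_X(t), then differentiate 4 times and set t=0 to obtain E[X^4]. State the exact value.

E[X^4] = d^4M/dt^4 |_{t=0} = 8/27

M_X(t) = 3/(3 - t)
dM/dt = 3/(t^2 - 6*t + 9)
d^2M/dt^2 = -6/(t^3 - 9*t^2 + 27*t - 27)
d^3M/dt^3 = 18/(t^4 - 12*t^3 + 54*t^2 - 108*t + 81)
d^4M/dt^4 = -72/(t^5 - 15*t^4 + 90*t^3 - 270*t^2 + 405*t - 243)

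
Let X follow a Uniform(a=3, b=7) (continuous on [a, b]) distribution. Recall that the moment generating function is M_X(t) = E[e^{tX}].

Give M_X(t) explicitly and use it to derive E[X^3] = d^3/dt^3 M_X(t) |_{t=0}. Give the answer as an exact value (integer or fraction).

M_X(t) = (e^(7*t) - e^(3*t))/(4*t)
M′(t) = (7*t*e^(7*t) - 3*t*e^(3*t) - e^(7*t) + e^(3*t))/(4*t^2)
M′′(t) = (49*t^2*e^(7*t) - 9*t^2*e^(3*t) - 14*t*e^(7*t) + 6*t*e^(3*t) + 2*e^(7*t) - 2*e^(3*t))/(4*t^3)
M′′′(t) = (343*t^3*e^(7*t) - 27*t^3*e^(3*t) - 147*t^2*e^(7*t) + 27*t^2*e^(3*t) + 42*t*e^(7*t) - 18*t*e^(3*t) - 6*e^(7*t) + 6*e^(3*t))/(4*t^4)

E[X^3] = M′′′(0) = 145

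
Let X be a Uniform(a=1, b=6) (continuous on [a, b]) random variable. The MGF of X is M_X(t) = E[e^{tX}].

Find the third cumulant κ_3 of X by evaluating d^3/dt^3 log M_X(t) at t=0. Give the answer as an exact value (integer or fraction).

M_X(t) = (e^(6*t) - e^(t))/(5*t)
K_X(t) = log M_X(t) = -log(t) + log(e^(6*t) - e^(t)) - log(5)
dK/dt = (6*t*e^(5*t) - t - e^(5*t) + 1)/(t*e^(5*t) - t)
d^2K/dt^2 = (-25*t^2*e^(5*t) + e^(10*t) - 2*e^(5*t) + 1)/(t^2*e^(10*t) - 2*t^2*e^(5*t) + t^2)
d^3K/dt^3 = (125*t^3*e^(10*t) + 125*t^3*e^(5*t) - 2*e^(15*t) + 6*e^(10*t) - 6*e^(5*t) + 2)/(t^3*e^(15*t) - 3*t^3*e^(10*t) + 3*t^3*e^(5*t) - t^3)

κ_3 = d^3K/dt^3 |_{t=0} = 0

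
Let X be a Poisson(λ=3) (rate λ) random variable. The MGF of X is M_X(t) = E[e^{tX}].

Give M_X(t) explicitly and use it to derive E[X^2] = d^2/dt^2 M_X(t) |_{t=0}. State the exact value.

E[X^2] = D^2[M](0) = 12

M_X(t) = e^(3*e^(t) - 3)
D^2[M](t) = (9*e^(2*t)*e^(3*e^(t)) + 3*e^(t)*e^(3*e^(t)))*e^(-3)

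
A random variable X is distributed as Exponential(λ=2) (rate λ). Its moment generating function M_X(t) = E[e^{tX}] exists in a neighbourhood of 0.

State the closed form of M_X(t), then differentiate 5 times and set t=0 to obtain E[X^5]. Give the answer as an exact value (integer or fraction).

M_X(t) = 2/(2 - t)
dM/dt = 2/(t^2 - 4*t + 4)
d^2M/dt^2 = -4/(t^3 - 6*t^2 + 12*t - 8)
d^3M/dt^3 = 12/(t^4 - 8*t^3 + 24*t^2 - 32*t + 16)
d^4M/dt^4 = -48/(t^5 - 10*t^4 + 40*t^3 - 80*t^2 + 80*t - 32)
d^5M/dt^5 = 240/(t^6 - 12*t^5 + 60*t^4 - 160*t^3 + 240*t^2 - 192*t + 64)

E[X^5] = d^5M/dt^5 |_{t=0} = 15/4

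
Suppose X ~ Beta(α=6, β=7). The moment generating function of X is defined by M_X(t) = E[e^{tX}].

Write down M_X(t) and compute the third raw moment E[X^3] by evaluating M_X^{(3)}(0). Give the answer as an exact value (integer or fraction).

M_X(t) = ₁F₁(6; 13; t)
dM/dt = 6*₁F₁(7; 14; t)/13
d^2M/dt^2 = 3*₁F₁(8; 15; t)/13
d^3M/dt^3 = 8*₁F₁(9; 16; t)/65

E[X^3] = d^3M/dt^3 |_{t=0} = 8/65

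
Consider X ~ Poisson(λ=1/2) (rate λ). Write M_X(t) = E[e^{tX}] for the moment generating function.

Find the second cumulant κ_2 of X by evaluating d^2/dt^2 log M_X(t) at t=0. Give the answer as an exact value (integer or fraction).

κ_2 = K′′(0) = 1/2

M_X(t) = e^(e^(t)/2 - 1/2)
K_X(t) = log M_X(t) = e^(t)/2 - 1/2
K′(t) = e^(t)/2
K′′(t) = e^(t)/2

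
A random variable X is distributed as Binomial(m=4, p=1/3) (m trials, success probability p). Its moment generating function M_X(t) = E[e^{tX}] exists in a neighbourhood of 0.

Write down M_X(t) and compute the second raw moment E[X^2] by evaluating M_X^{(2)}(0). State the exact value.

E[X^2] = d^2M/dt^2 |_{t=0} = 8/3

M_X(t) = (e^(t)/3 + 2/3)^4
dM/dt = 4*e^(4*t)/81 + 8*e^(3*t)/27 + 16*e^(2*t)/27 + 32*e^(t)/81
d^2M/dt^2 = 16*e^(4*t)/81 + 8*e^(3*t)/9 + 32*e^(2*t)/27 + 32*e^(t)/81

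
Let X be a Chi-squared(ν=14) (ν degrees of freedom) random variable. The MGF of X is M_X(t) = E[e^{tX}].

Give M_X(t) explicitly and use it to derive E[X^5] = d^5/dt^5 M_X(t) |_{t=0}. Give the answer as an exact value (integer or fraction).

E[X^5] = d^5M/dt^5 |_{t=0} = 1774080

M_X(t) = (1 - 2*t)^(-7)
dM/dt = 14/(256*t^8 - 1024*t^7 + 1792*t^6 - 1792*t^5 + 1120*t^4 - 448*t^3 + 112*t^2 - 16*t + 1)
d^2M/dt^2 = -224/(512*t^9 - 2304*t^8 + 4608*t^7 - 5376*t^6 + 4032*t^5 - 2016*t^4 + 672*t^3 - 144*t^2 + 18*t - 1)
d^3M/dt^3 = 4032/(1024*t^10 - 5120*t^9 + 11520*t^8 - 15360*t^7 + 13440*t^6 - 8064*t^5 + 3360*t^4 - 960*t^3 + 180*t^2 - 20*t + 1)
d^4M/dt^4 = -80640/(2048*t^11 - 11264*t^10 + 28160*t^9 - 42240*t^8 + 42240*t^7 - 29568*t^6 + 14784*t^5 - 5280*t^4 + 1320*t^3 - 220*t^2 + 22*t - 1)
d^5M/dt^5 = 1774080/(4096*t^12 - 24576*t^11 + 67584*t^10 - 112640*t^9 + 126720*t^8 - 101376*t^7 + 59136*t^6 - 25344*t^5 + 7920*t^4 - 1760*t^3 + 264*t^2 - 24*t + 1)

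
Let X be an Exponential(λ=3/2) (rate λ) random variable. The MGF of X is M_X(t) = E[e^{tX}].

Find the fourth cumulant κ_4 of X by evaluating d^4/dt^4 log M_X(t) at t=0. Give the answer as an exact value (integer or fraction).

M_X(t) = 3/(2*(3/2 - t))
K_X(t) = log M_X(t) = -log(3/2 - t) - log(2) + log(3)
dK/dt = -2/(2*t - 3)
d^2K/dt^2 = 4/(4*t^2 - 12*t + 9)
d^3K/dt^3 = -16/(8*t^3 - 36*t^2 + 54*t - 27)
d^4K/dt^4 = 96/(16*t^4 - 96*t^3 + 216*t^2 - 216*t + 81)

κ_4 = d^4K/dt^4 |_{t=0} = 32/27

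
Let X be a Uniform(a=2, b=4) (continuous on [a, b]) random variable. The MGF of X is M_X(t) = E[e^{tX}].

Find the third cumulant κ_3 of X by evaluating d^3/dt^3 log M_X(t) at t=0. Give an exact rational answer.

M_X(t) = (e^(4*t) - e^(2*t))/(2*t)
K_X(t) = log M_X(t) = -log(t) + log(e^(4*t) - e^(2*t)) - log(2)
dK/dt = (4*t*e^(2*t) - 2*t - e^(2*t) + 1)/(t*e^(2*t) - t)
d^2K/dt^2 = (-4*t^2*e^(2*t) + e^(4*t) - 2*e^(2*t) + 1)/(t^2*e^(4*t) - 2*t^2*e^(2*t) + t^2)
d^3K/dt^3 = (8*t^3*e^(4*t) + 8*t^3*e^(2*t) - 2*e^(6*t) + 6*e^(4*t) - 6*e^(2*t) + 2)/(t^3*e^(6*t) - 3*t^3*e^(4*t) + 3*t^3*e^(2*t) - t^3)

κ_3 = d^3K/dt^3 |_{t=0} = 0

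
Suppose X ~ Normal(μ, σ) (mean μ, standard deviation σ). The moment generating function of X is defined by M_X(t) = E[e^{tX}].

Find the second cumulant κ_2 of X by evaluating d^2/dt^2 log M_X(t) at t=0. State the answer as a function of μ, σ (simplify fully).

κ_2 = D^2[K](0) = σ^2

M_X(t) = e^(μ*t + σ^2*t^2/2)
K_X(t) = log M_X(t) = μ*t + σ^2*t^2/2
D^2[K](t) = σ^2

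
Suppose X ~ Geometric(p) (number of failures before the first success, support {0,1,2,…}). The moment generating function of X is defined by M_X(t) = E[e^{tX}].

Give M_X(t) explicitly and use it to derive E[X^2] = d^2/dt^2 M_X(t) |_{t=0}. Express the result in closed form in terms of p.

E[X^2] = D^2[M](0) = 1 - 3/p + 2/p^2

M_X(t) = p/(-(1 - p)*e^(t) + 1)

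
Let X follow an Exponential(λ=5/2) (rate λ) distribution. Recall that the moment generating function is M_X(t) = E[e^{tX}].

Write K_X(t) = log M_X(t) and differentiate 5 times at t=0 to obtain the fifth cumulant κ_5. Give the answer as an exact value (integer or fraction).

κ_5 = K^(5)(0) = 768/3125

M_X(t) = 5/(2*(5/2 - t))
K_X(t) = log M_X(t) = -log(5/2 - t) - log(2) + log(5)
K^(5)(t) = -768/(32*t^5 - 400*t^4 + 2000*t^3 - 5000*t^2 + 6250*t - 3125)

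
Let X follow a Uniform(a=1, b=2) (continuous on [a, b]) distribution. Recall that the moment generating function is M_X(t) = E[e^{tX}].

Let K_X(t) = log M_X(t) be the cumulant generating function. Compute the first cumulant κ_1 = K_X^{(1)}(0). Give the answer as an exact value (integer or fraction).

M_X(t) = (e^(2*t) - e^(t))/t
K_X(t) = log M_X(t) = -log(t) + log(e^(2*t) - e^(t))
dK/dt = (2*t*e^(t) - t - e^(t) + 1)/(t*e^(t) - t)

κ_1 = dK/dt |_{t=0} = 3/2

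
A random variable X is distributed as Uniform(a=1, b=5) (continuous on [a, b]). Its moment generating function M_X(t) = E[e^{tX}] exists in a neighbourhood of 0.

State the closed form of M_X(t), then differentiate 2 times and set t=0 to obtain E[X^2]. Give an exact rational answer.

E[X^2] = d^2M/dt^2 |_{t=0} = 31/3

M_X(t) = (e^(5*t) - e^(t))/(4*t)
dM/dt = (5*t*e^(5*t) - t*e^(t) - e^(5*t) + e^(t))/(4*t^2)
d^2M/dt^2 = (25*t^2*e^(5*t) - t^2*e^(t) - 10*t*e^(5*t) + 2*t*e^(t) + 2*e^(5*t) - 2*e^(t))/(4*t^3)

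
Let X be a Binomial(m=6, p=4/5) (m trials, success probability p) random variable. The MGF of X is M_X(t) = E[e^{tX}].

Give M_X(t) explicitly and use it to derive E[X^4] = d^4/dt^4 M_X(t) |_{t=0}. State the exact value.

E[X^4] = M′′′′(0) = 81912/125

M_X(t) = (4*e^(t)/5 + 1/5)^6
M′(t) = 24576*e^(6*t)/15625 + 6144*e^(5*t)/3125 + 3072*e^(4*t)/3125 + 768*e^(3*t)/3125 + 96*e^(2*t)/3125 + 24*e^(t)/15625
M′′(t) = 147456*e^(6*t)/15625 + 6144*e^(5*t)/625 + 12288*e^(4*t)/3125 + 2304*e^(3*t)/3125 + 192*e^(2*t)/3125 + 24*e^(t)/15625
M′′′(t) = 884736*e^(6*t)/15625 + 6144*e^(5*t)/125 + 49152*e^(4*t)/3125 + 6912*e^(3*t)/3125 + 384*e^(2*t)/3125 + 24*e^(t)/15625
M′′′′(t) = 5308416*e^(6*t)/15625 + 6144*e^(5*t)/25 + 196608*e^(4*t)/3125 + 20736*e^(3*t)/3125 + 768*e^(2*t)/3125 + 24*e^(t)/15625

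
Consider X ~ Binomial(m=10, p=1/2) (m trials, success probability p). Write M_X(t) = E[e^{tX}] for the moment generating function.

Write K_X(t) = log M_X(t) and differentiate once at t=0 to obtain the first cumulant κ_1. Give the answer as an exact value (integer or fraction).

κ_1 = K^(1)(0) = 5

M_X(t) = (e^(t)/2 + 1/2)^10
K_X(t) = log M_X(t) = 10*log(e^(t)/2 + 1/2)
K^(1)(t) = 10*e^(t)/(e^(t) + 1)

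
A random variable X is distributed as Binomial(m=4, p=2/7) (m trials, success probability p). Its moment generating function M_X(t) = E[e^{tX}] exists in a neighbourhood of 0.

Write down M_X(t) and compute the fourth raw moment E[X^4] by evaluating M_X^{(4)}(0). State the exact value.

M_X(t) = (2*e^(t)/7 + 5/7)^4
dM/dt = 64*e^(4*t)/2401 + 480*e^(3*t)/2401 + 1200*e^(2*t)/2401 + 1000*e^(t)/2401
d^2M/dt^2 = 256*e^(4*t)/2401 + 1440*e^(3*t)/2401 + 2400*e^(2*t)/2401 + 1000*e^(t)/2401
d^3M/dt^3 = 1024*e^(4*t)/2401 + 4320*e^(3*t)/2401 + 4800*e^(2*t)/2401 + 1000*e^(t)/2401
d^4M/dt^4 = 4096*e^(4*t)/2401 + 12960*e^(3*t)/2401 + 9600*e^(2*t)/2401 + 1000*e^(t)/2401

E[X^4] = d^4M/dt^4 |_{t=0} = 27656/2401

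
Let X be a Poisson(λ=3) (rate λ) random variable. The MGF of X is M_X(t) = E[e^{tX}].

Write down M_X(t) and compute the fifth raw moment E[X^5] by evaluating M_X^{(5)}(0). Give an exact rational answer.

E[X^5] = d^5M/dt^5 |_{t=0} = 1866

M_X(t) = e^(3*e^(t) - 3)
dM/dt = 3*e^(-3)*e^(t)*e^(3*e^(t))
d^2M/dt^2 = (9*e^(2*t)*e^(3*e^(t)) + 3*e^(t)*e^(3*e^(t)))*e^(-3)
d^3M/dt^3 = (27*e^(3*t)*e^(3*e^(t)) + 27*e^(2*t)*e^(3*e^(t)) + 3*e^(t)*e^(3*e^(t)))*e^(-3)
d^4M/dt^4 = (81*e^(4*t)*e^(3*e^(t)) + 162*e^(3*t)*e^(3*e^(t)) + 63*e^(2*t)*e^(3*e^(t)) + 3*e^(t)*e^(3*e^(t)))*e^(-3)
d^5M/dt^5 = (243*e^(5*t)*e^(3*e^(t)) + 810*e^(4*t)*e^(3*e^(t)) + 675*e^(3*t)*e^(3*e^(t)) + 135*e^(2*t)*e^(3*e^(t)) + 3*e^(t)*e^(3*e^(t)))*e^(-3)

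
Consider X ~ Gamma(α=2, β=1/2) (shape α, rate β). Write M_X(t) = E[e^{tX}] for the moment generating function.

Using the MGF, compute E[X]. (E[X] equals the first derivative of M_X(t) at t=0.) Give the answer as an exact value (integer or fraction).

E[X] = D[M](0) = 4

M_X(t) = 1/(4*(1/2 - t)^2)
D[M](t) = -4/(8*t^3 - 12*t^2 + 6*t - 1)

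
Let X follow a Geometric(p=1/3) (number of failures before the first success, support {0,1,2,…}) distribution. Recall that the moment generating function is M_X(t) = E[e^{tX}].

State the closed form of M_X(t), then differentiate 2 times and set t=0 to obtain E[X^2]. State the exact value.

M_X(t) = 1/(3*(1 - 2*e^(t)/3))
M^(2)(t) = (-4*e^(2*t) - 6*e^(t))/(8*e^(3*t) - 36*e^(2*t) + 54*e^(t) - 27)

E[X^2] = M^(2)(0) = 10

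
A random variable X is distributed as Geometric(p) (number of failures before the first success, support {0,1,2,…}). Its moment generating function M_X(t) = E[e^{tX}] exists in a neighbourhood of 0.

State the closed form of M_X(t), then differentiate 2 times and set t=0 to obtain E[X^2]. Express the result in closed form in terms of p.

M_X(t) = p/(-(1 - p)*e^(t) + 1)
M′(t) = (-p^2*e^(t) + p*e^(t))/(p^2*e^(2*t) - 2*p*e^(2*t) + 2*p*e^(t) + e^(2*t) - 2*e^(t) + 1)

E[X^2] = M′′(0) = 1 - 3/p + 2/p^2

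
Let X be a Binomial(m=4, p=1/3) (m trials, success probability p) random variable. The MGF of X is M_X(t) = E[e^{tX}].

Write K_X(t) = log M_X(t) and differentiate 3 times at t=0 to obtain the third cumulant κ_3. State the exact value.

M_X(t) = (e^(t)/3 + 2/3)^4
K_X(t) = log M_X(t) = 4*log(e^(t)/3 + 2/3)
dK/dt = 4*e^(t)/(e^(t) + 2)
d^2K/dt^2 = 8*e^(t)/(e^(2*t) + 4*e^(t) + 4)
d^3K/dt^3 = (-8*e^(2*t) + 16*e^(t))/(e^(3*t) + 6*e^(2*t) + 12*e^(t) + 8)

κ_3 = d^3K/dt^3 |_{t=0} = 8/27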